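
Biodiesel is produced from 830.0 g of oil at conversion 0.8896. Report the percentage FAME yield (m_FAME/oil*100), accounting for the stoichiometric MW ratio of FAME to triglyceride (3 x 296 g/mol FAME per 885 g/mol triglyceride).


m_FAME = oil * conv * (3 * 296 / 885) = oil * conv * (888/885)
= 830.0 * 0.8896 * 888 / 885
= 740.8709 g
Y = m_FAME / oil * 100 = conv * (888/885) * 100
= 0.8896 * 888 / 885 * 100
= 89.26%

89.26%


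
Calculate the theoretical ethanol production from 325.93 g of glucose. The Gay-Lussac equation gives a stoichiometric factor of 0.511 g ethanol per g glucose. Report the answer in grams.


Theoretical ethanol yield: m_EtOH = 0.511 * m_glucose
m_EtOH = 0.511 * 325.93 = 166.5502 g

166.5502 g


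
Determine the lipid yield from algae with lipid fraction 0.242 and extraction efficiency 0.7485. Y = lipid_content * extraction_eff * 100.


Y = lipid_content * extraction_eff * 100
= 0.242 * 0.7485 * 100
= 18.1137%

18.1137%


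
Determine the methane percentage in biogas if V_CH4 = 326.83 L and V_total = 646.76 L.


CH4% = V_CH4 / V_total * 100
= 326.83 / 646.76 * 100
= 50.5334%

50.5334%


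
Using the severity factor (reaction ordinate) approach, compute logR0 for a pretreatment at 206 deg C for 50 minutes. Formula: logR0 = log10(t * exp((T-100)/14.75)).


logR0 = log10(t * exp((T - 100) / 14.75))
= log10(50 * exp((206 - 100) / 14.75))
= 4.8200

4.8200


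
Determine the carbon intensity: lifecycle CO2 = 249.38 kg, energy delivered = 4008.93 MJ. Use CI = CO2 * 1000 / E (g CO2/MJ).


CI = CO2 * 1000 / E
= 249.38 * 1000 / 4008.93
= 62.2061 g CO2/MJ

62.2061 g CO2/MJ


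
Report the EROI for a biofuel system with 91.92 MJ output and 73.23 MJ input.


EROI = E_out / E_in
= 91.92 / 73.23
= 1.2552

1.2552


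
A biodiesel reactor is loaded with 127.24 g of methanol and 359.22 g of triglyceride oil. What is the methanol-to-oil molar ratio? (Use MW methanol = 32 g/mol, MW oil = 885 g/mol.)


Molar ratio = n_MeOH / n_oil = (MeOH/32) / (oil/885) = (MeOH * 885) / (32 * oil)
= (127.24 * 885) / (32 * 359.22)
= 9.7962

9.7962


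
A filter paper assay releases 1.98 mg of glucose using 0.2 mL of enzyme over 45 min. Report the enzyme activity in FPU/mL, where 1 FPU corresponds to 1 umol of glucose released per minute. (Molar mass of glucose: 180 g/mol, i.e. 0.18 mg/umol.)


Activity = glucose_mg / (0.18 mg/umol * V_mL * t_min)
= 1.98 / (0.18 * 0.2 * 45)
= 1.2222 FPU/mL

1.2222 FPU/mL


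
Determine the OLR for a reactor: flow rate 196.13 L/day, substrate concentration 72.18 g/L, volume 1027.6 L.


OLR = Q * S / V
= 196.13 * 72.18 / 1027.6
= 13.7764 g/L/day

13.7764 g/L/day


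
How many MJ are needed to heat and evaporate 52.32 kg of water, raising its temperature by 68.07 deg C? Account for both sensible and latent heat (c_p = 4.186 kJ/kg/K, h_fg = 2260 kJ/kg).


E = m_water * (4.186 * dT + 2260) / 1000
= 52.32 * (4.186 * 68.07 + 2260) / 1000
= 133.1513 MJ

133.1513 MJ


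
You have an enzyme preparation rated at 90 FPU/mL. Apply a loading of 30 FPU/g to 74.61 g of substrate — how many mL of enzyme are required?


V = dosage * m_sub / activity
V = 30 * 74.61 / 90
V = 24.8700 mL

24.8700 mL


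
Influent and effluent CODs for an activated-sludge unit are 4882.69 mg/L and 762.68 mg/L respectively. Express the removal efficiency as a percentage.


eta = (COD_in - COD_out) / COD_in * 100
= (4882.69 - 762.68) / 4882.69 * 100
= 84.3799%

84.3799%


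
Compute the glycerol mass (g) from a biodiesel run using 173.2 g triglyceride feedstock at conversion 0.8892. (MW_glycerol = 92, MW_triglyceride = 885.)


glycerol = oil * conv * (92/885)
= 173.2 * 0.8892 * 92 / 885
= 16.0100 g

16.0100 g


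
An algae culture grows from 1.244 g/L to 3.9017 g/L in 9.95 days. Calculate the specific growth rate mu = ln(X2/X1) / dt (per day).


mu = ln(X2/X1) / dt
= ln(3.9017/1.244) / 9.95
= 0.1149 per day

0.1149 per day


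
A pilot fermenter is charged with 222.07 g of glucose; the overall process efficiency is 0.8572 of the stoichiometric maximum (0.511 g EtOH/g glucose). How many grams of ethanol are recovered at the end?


Actual ethanol: m = 0.511 * 222.07 * 0.8572
m = 97.2731 g

97.2731 g


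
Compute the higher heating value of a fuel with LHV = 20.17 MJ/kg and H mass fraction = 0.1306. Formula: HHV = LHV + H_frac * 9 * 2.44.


HHV = LHV + H_frac * 9 * 2.44
= 20.17 + 0.1306 * 9 * 2.44
= 23.0380 MJ/kg

23.0380 MJ/kg


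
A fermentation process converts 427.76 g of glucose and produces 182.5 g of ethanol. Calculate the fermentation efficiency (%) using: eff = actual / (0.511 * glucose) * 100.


Fermentation efficiency = (actual / (0.511 * glucose)) * 100
= (182.5 / (0.511 * 427.76)) * 100
= 83.4914%

83.4914%


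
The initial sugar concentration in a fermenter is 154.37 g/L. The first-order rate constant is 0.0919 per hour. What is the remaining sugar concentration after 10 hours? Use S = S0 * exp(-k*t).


S = S0 * exp(-k * t)
S = 154.37 * exp(-0.0919 * 10)
S = 61.5809 g/L

61.5809 g/L


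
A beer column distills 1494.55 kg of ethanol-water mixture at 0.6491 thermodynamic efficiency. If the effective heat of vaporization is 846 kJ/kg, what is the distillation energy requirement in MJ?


E = m * 846 / (eta * 1000)
= 1494.55 * 846 / (0.6491 * 1000)
= 1947.9114 MJ

1947.9114 MJ


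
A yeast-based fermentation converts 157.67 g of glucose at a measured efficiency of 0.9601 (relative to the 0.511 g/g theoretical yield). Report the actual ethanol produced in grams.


Actual ethanol: m = 0.511 * 157.67 * 0.9601
m = 77.3547 g

77.3547 g


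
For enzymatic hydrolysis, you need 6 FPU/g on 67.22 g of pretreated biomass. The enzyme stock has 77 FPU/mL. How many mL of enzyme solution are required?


V = dosage * m_sub / activity
V = 6 * 67.22 / 77
V = 5.2379 mL

5.2379 mL


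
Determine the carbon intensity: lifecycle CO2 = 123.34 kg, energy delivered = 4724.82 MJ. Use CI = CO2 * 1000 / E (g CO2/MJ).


CI = CO2 * 1000 / E
= 123.34 * 1000 / 4724.82
= 26.1047 g CO2/MJ

26.1047 g CO2/MJ


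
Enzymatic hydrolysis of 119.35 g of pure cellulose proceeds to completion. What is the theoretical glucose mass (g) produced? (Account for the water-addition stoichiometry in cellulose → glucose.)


glucose = cellulose * 180/162
= 119.35 * 180/162
= 132.6111 g

132.6111 g


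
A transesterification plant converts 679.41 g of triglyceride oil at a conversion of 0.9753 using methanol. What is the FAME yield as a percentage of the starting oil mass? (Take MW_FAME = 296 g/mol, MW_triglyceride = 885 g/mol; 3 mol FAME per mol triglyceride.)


m_FAME = oil * conv * (3 * 296 / 885) = oil * conv * (888/885)
= 679.41 * 0.9753 * 888 / 885
= 664.8748 g
Y = m_FAME / oil * 100 = conv * (888/885) * 100
= 0.9753 * 888 / 885 * 100
= 97.86%

97.86%


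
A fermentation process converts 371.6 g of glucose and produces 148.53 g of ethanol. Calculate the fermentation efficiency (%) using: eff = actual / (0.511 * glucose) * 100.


Fermentation efficiency = (actual / (0.511 * glucose)) * 100
= (148.53 / (0.511 * 371.6)) * 100
= 78.2200%

78.2200%


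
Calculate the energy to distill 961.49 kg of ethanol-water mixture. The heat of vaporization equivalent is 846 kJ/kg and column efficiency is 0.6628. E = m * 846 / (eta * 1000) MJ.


E = m * 846 / (eta * 1000)
= 961.49 * 846 / (0.6628 * 1000)
= 1227.2489 MJ

1227.2489 MJ


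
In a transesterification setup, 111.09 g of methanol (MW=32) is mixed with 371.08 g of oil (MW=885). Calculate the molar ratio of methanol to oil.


Molar ratio = n_MeOH / n_oil = (MeOH/32) / (oil/885) = (MeOH * 885) / (32 * oil)
= (111.09 * 885) / (32 * 371.08)
= 8.2794

8.2794


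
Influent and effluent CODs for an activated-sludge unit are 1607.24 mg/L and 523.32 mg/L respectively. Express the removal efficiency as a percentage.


eta = (COD_in - COD_out) / COD_in * 100
= (1607.24 - 523.32) / 1607.24 * 100
= 67.4398%

67.4398%


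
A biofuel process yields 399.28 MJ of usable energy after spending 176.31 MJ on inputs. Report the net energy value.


NEV = E_out - E_in
= 399.28 - 176.31
= 222.9700 MJ

222.9700 MJ


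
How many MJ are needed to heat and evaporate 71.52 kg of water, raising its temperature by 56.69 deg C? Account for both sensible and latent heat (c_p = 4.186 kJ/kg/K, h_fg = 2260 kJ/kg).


E = m_water * (4.186 * dT + 2260) / 1000
= 71.52 * (4.186 * 56.69 + 2260) / 1000
= 178.6072 MJ

178.6072 MJ


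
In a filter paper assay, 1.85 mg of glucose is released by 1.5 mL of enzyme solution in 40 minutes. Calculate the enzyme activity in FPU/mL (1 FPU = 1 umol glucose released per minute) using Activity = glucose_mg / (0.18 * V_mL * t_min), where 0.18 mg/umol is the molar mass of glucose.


Activity = glucose_mg / (0.18 mg/umol * V_mL * t_min)
= 1.85 / (0.18 * 1.5 * 40)
= 0.1713 FPU/mL

0.1713 FPU/mL


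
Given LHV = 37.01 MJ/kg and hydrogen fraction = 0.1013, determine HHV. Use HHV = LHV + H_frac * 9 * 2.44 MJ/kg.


HHV = LHV + H_frac * 9 * 2.44
= 37.01 + 0.1013 * 9 * 2.44
= 39.2345 MJ/kg

39.2345 MJ/kg


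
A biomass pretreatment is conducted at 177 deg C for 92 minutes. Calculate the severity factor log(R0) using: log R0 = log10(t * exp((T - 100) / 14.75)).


logR0 = log10(t * exp((T - 100) / 14.75))
= log10(92 * exp((177 - 100) / 14.75))
= 4.2310

4.2310


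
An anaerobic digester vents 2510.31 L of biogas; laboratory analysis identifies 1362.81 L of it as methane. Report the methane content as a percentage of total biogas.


CH4% = V_CH4 / V_total * 100
= 1362.81 / 2510.31 * 100
= 54.2885%

54.2885%


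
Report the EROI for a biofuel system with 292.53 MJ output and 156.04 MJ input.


EROI = E_out / E_in
= 292.53 / 156.04
= 1.8747

1.8747


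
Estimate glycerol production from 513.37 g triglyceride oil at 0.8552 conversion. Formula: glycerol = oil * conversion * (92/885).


glycerol = oil * conv * (92/885)
= 513.37 * 0.8552 * 92 / 885
= 45.6397 g

45.6397 g


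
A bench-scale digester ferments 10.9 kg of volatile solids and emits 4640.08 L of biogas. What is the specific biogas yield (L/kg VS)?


Y = V / VS
= 4640.08 / 10.9
= 425.6954 L/kg VS

425.6954 L/kg VS


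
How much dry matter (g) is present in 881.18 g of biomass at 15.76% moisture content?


Wd = Ww * (1 - MC/100)
= 881.18 * (1 - 15.76/100)
= 742.3060 g

742.3060 g


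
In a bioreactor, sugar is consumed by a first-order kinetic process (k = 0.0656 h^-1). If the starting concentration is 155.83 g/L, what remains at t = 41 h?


S = S0 * exp(-k * t)
S = 155.83 * exp(-0.0656 * 41)
S = 10.5821 g/L

10.5821 g/L


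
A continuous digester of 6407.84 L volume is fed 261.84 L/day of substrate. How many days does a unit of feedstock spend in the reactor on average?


HRT = V / Q
= 6407.84 / 261.84
= 24.4723 days

24.4723 days


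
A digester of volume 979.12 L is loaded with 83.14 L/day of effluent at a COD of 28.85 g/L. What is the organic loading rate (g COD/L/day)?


OLR = Q * S / V
= 83.14 * 28.85 / 979.12
= 2.4497 g/L/day

2.4497 g/L/day


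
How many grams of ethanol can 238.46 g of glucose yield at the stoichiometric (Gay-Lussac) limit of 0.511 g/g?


Theoretical ethanol yield: m_EtOH = 0.511 * m_glucose
m_EtOH = 0.511 * 238.46 = 121.8531 g

121.8531 g


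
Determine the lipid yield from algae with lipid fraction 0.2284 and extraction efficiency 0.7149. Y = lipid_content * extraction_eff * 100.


Y = lipid_content * extraction_eff * 100
= 0.2284 * 0.7149 * 100
= 16.3283%

16.3283%


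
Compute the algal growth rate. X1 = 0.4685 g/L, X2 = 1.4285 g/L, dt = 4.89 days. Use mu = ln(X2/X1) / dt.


mu = ln(X2/X1) / dt
= ln(1.4285/0.4685) / 4.89
= 0.2280 per day

0.2280 per day


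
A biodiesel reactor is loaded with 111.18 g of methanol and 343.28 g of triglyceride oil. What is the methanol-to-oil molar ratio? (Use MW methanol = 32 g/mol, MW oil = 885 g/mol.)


Molar ratio = n_MeOH / n_oil = (MeOH/32) / (oil/885) = (MeOH * 885) / (32 * oil)
= (111.18 * 885) / (32 * 343.28)
= 8.9572

8.9572


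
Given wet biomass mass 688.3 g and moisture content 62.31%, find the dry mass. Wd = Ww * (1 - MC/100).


Wd = Ww * (1 - MC/100)
= 688.3 * (1 - 62.31/100)
= 259.4203 g

259.4203 g


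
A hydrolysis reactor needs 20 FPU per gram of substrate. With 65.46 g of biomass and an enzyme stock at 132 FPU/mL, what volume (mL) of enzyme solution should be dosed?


V = dosage * m_sub / activity
V = 20 * 65.46 / 132
V = 9.9182 mL

9.9182 mL


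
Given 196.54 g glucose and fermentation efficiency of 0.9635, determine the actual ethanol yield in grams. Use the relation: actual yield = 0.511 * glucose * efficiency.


Actual ethanol: m = 0.511 * 196.54 * 0.9635
m = 96.7662 g

96.7662 g


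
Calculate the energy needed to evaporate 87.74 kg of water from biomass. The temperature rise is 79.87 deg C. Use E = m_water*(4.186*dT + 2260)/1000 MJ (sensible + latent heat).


E = m_water * (4.186 * dT + 2260) / 1000
= 87.74 * (4.186 * 79.87 + 2260) / 1000
= 227.6270 MJ

227.6270 MJ


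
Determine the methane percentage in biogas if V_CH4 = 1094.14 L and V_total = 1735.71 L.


CH4% = V_CH4 / V_total * 100
= 1094.14 / 1735.71 * 100
= 63.0370%

63.0370%


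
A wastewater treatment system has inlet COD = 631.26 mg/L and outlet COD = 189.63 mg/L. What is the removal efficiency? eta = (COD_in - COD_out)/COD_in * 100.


eta = (COD_in - COD_out) / COD_in * 100
= (631.26 - 189.63) / 631.26 * 100
= 69.9601%

69.9601%


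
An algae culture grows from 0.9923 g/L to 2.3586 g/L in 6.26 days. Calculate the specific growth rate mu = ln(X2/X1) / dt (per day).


mu = ln(X2/X1) / dt
= ln(2.3586/0.9923) / 6.26
= 0.1383 per day

0.1383 per day


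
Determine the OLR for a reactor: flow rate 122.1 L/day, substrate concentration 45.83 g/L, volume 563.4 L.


OLR = Q * S / V
= 122.1 * 45.83 / 563.4
= 9.9323 g/L/day

9.9323 g/L/day


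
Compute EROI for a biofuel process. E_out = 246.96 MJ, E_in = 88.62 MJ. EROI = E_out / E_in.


EROI = E_out / E_in
= 246.96 / 88.62
= 2.7867

2.7867


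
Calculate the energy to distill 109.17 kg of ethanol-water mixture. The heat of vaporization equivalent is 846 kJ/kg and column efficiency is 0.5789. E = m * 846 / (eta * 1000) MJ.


E = m * 846 / (eta * 1000)
= 109.17 * 846 / (0.5789 * 1000)
= 159.5402 MJ

159.5402 MJ


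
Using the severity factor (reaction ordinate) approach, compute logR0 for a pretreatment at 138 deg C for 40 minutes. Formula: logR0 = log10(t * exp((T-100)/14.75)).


logR0 = log10(t * exp((T - 100) / 14.75))
= log10(40 * exp((138 - 100) / 14.75))
= 2.7209

2.7209


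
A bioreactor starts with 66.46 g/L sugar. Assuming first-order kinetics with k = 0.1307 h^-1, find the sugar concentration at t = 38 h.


S = S0 * exp(-k * t)
S = 66.46 * exp(-0.1307 * 38)
S = 0.4630 g/L

0.4630 g/L


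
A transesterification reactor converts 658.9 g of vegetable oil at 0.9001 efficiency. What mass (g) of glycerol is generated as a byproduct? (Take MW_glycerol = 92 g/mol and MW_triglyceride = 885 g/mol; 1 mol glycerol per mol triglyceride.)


glycerol = oil * conv * (92/885)
= 658.9 * 0.9001 * 92 / 885
= 61.6531 g

61.6531 g


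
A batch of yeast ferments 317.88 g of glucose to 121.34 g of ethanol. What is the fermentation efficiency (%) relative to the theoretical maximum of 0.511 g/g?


Fermentation efficiency = (actual / (0.511 * glucose)) * 100
= (121.34 / (0.511 * 317.88)) * 100
= 74.6999%

74.6999%


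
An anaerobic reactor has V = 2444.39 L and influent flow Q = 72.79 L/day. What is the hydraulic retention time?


HRT = V / Q
= 2444.39 / 72.79
= 33.5814 days

33.5814 days


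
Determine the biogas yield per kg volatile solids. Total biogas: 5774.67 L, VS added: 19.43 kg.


Y = V / VS
= 5774.67 / 19.43
= 297.2038 L/kg VS

297.2038 L/kg VS


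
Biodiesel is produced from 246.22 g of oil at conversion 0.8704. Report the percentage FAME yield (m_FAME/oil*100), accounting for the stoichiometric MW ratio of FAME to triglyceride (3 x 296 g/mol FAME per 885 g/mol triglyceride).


m_FAME = oil * conv * (3 * 296 / 885) = oil * conv * (888/885)
= 246.22 * 0.8704 * 888 / 885
= 215.0364 g
Y = m_FAME / oil * 100 = conv * (888/885) * 100
= 0.8704 * 888 / 885 * 100
= 87.34%

87.34%


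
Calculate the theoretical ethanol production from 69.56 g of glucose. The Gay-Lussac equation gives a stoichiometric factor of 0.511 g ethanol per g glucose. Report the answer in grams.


Theoretical ethanol yield: m_EtOH = 0.511 * m_glucose
m_EtOH = 0.511 * 69.56 = 35.5452 g

35.5452 g


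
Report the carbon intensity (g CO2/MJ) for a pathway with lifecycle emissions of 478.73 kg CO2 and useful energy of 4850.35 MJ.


CI = CO2 * 1000 / E
= 478.73 * 1000 / 4850.35
= 98.7001 g CO2/MJ

98.7001 g CO2/MJ


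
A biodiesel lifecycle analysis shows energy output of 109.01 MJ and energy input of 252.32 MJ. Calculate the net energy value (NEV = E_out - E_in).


NEV = E_out - E_in
= 109.01 - 252.32
= -143.3100 MJ

-143.3100 MJ


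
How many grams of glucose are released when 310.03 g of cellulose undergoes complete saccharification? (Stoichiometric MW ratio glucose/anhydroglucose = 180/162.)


glucose = cellulose * 180/162
= 310.03 * 180/162
= 344.4778 g

344.4778 g


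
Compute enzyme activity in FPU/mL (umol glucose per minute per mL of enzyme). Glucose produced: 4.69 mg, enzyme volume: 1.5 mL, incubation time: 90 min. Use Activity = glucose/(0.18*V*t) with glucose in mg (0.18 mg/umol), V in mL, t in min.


Activity = glucose_mg / (0.18 mg/umol * V_mL * t_min)
= 4.69 / (0.18 * 1.5 * 90)
= 0.1930 FPU/mL

0.1930 FPU/mL


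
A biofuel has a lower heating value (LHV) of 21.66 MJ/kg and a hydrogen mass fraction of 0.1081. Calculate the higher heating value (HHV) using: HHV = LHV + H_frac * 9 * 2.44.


HHV = LHV + H_frac * 9 * 2.44
= 21.66 + 0.1081 * 9 * 2.44
= 24.0339 MJ/kg

24.0339 MJ/kg


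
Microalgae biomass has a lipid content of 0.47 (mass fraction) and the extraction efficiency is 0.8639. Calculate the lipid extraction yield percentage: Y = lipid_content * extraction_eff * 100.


Y = lipid_content * extraction_eff * 100
= 0.47 * 0.8639 * 100
= 40.6033%

40.6033%


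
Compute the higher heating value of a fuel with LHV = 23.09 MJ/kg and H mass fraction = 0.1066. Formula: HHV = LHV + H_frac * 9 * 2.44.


HHV = LHV + H_frac * 9 * 2.44
= 23.09 + 0.1066 * 9 * 2.44
= 25.4309 MJ/kg

25.4309 MJ/kg


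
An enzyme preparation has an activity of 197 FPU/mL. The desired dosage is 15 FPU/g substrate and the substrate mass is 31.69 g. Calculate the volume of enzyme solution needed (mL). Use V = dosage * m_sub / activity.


V = dosage * m_sub / activity
V = 15 * 31.69 / 197
V = 2.4129 mL

2.4129 mL


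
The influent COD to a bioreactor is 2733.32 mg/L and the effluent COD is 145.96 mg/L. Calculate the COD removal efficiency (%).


eta = (COD_in - COD_out) / COD_in * 100
= (2733.32 - 145.96) / 2733.32 * 100
= 94.6600%

94.6600%


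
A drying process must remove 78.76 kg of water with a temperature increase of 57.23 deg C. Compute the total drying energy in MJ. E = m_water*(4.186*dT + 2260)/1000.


E = m_water * (4.186 * dT + 2260) / 1000
= 78.76 * (4.186 * 57.23 + 2260) / 1000
= 196.8657 MJ

196.8657 MJ


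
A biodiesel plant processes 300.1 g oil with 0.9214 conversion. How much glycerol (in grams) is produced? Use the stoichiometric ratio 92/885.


glycerol = oil * conv * (92/885)
= 300.1 * 0.9214 * 92 / 885
= 28.7448 g

28.7448 g


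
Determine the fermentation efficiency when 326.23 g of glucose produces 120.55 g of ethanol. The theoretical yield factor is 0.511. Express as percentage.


Fermentation efficiency = (actual / (0.511 * glucose)) * 100
= (120.55 / (0.511 * 326.23)) * 100
= 72.3140%

72.3140%


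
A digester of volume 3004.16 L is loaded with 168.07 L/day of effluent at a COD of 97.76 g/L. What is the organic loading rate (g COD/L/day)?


OLR = Q * S / V
= 168.07 * 97.76 / 3004.16
= 5.4693 g/L/day

5.4693 g/L/day


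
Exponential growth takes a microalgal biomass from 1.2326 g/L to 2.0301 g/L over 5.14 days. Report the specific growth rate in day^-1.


mu = ln(X2/X1) / dt
= ln(2.0301/1.2326) / 5.14
= 0.0971 per day

0.0971 per day


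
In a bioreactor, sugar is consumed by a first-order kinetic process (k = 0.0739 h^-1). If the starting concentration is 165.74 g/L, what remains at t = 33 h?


S = S0 * exp(-k * t)
S = 165.74 * exp(-0.0739 * 33)
S = 14.4648 g/L

14.4648 g/L


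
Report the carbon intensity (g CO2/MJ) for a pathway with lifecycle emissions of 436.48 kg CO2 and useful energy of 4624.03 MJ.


CI = CO2 * 1000 / E
= 436.48 * 1000 / 4624.03
= 94.3939 g CO2/MJ

94.3939 g CO2/MJ


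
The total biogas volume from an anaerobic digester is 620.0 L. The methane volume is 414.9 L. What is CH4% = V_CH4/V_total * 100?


CH4% = V_CH4 / V_total * 100
= 414.9 / 620.0 * 100
= 66.9194%

66.9194%


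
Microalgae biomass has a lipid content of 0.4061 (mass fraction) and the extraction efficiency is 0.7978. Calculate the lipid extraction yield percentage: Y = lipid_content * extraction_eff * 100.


Y = lipid_content * extraction_eff * 100
= 0.4061 * 0.7978 * 100
= 32.3987%

32.3987%


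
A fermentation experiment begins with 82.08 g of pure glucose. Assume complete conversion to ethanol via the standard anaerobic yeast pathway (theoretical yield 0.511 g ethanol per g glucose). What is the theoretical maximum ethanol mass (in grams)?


Theoretical ethanol yield: m_EtOH = 0.511 * m_glucose
m_EtOH = 0.511 * 82.08 = 41.9429 g

41.9429 g


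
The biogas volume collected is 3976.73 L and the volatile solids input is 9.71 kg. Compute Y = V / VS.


Y = V / VS
= 3976.73 / 9.71
= 409.5499 L/kg VS

409.5499 L/kg VS


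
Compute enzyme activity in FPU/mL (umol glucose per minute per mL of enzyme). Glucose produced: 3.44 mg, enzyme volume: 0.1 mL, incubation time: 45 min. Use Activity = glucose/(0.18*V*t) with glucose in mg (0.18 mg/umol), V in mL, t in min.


Activity = glucose_mg / (0.18 mg/umol * V_mL * t_min)
= 3.44 / (0.18 * 0.1 * 45)
= 4.2469 FPU/mL

4.2469 FPU/mL


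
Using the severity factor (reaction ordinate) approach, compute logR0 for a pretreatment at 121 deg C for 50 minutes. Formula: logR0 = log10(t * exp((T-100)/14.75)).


logR0 = log10(t * exp((T - 100) / 14.75))
= log10(50 * exp((121 - 100) / 14.75))
= 2.3173

2.3173


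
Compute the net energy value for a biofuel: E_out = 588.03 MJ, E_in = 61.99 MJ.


NEV = E_out - E_in
= 588.03 - 61.99
= 526.0400 MJ

526.0400 MJ


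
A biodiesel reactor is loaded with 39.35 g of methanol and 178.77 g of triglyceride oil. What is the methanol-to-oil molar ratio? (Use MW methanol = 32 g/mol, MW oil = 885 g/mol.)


Molar ratio = n_MeOH / n_oil = (MeOH/32) / (oil/885) = (MeOH * 885) / (32 * oil)
= (39.35 * 885) / (32 * 178.77)
= 6.0876

6.0876


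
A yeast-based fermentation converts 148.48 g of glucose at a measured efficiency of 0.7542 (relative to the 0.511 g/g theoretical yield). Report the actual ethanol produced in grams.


Actual ethanol: m = 0.511 * 148.48 * 0.7542
m = 57.2236 g

57.2236 g


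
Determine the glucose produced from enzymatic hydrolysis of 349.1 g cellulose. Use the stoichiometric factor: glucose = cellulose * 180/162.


glucose = cellulose * 180/162
= 349.1 * 180/162
= 387.8889 g

387.8889 g


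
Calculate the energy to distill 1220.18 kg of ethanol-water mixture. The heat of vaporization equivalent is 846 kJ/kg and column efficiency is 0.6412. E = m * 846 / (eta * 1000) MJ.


E = m * 846 / (eta * 1000)
= 1220.18 * 846 / (0.6412 * 1000)
= 1609.9069 MJ

1609.9069 MJ


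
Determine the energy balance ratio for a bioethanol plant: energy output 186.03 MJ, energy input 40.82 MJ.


EROI = E_out / E_in
= 186.03 / 40.82
= 4.5573

4.5573


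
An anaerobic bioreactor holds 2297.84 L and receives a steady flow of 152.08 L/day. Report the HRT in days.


HRT = V / Q
= 2297.84 / 152.08
= 15.1094 days

15.1094 days


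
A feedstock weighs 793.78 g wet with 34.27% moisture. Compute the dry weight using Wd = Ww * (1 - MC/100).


Wd = Ww * (1 - MC/100)
= 793.78 * (1 - 34.27/100)
= 521.7516 g

521.7516 g


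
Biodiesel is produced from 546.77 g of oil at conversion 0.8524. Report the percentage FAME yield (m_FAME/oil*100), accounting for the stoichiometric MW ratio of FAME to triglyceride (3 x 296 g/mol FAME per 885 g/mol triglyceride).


m_FAME = oil * conv * (3 * 296 / 885) = oil * conv * (888/885)
= 546.77 * 0.8524 * 888 / 885
= 467.6466 g
Y = m_FAME / oil * 100 = conv * (888/885) * 100
= 0.8524 * 888 / 885 * 100
= 85.53%

85.53%


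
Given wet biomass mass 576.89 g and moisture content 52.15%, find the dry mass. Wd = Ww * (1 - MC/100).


Wd = Ww * (1 - MC/100)
= 576.89 * (1 - 52.15/100)
= 276.0419 g

276.0419 g


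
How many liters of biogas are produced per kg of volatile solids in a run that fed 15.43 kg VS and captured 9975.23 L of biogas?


Y = V / VS
= 9975.23 / 15.43
= 646.4828 L/kg VS

646.4828 L/kg VS


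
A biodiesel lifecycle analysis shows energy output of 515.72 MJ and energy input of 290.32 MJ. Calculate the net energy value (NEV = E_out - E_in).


NEV = E_out - E_in
= 515.72 - 290.32
= 225.4000 MJ

225.4000 MJ


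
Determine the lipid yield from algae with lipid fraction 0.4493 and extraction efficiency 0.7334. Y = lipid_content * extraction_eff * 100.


Y = lipid_content * extraction_eff * 100
= 0.4493 * 0.7334 * 100
= 32.9517%

32.9517%


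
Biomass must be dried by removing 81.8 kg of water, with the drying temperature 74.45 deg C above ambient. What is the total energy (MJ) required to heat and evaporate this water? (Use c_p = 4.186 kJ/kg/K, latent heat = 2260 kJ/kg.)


E = m_water * (4.186 * dT + 2260) / 1000
= 81.8 * (4.186 * 74.45 + 2260) / 1000
= 210.3608 MJ

210.3608 MJ


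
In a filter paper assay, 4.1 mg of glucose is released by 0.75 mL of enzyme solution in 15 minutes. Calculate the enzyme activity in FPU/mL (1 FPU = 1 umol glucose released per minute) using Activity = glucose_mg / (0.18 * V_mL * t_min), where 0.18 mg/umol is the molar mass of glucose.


Activity = glucose_mg / (0.18 mg/umol * V_mL * t_min)
= 4.1 / (0.18 * 0.75 * 15)
= 2.0247 FPU/mL

2.0247 FPU/mL


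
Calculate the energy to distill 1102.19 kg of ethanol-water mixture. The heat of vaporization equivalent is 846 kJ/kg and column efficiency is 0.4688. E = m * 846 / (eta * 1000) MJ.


E = m * 846 / (eta * 1000)
= 1102.19 * 846 / (0.4688 * 1000)
= 1989.0203 MJ

1989.0203 MJ


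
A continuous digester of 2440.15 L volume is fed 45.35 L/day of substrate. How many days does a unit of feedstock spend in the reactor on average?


HRT = V / Q
= 2440.15 / 45.35
= 53.8071 days

53.8071 days


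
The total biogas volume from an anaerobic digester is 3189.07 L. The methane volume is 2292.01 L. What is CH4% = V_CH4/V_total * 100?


CH4% = V_CH4 / V_total * 100
= 2292.01 / 3189.07 * 100
= 71.8708%

71.8708%


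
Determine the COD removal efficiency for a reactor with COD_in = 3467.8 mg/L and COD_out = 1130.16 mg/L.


eta = (COD_in - COD_out) / COD_in * 100
= (3467.8 - 1130.16) / 3467.8 * 100
= 67.4099%

67.4099%


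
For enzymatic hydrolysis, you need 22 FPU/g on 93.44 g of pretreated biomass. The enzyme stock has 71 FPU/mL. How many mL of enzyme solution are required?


V = dosage * m_sub / activity
V = 22 * 93.44 / 71
V = 28.9532 mL

28.9532 mL


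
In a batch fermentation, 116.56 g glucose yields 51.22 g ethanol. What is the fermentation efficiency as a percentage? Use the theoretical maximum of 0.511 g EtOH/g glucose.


Fermentation efficiency = (actual / (0.511 * glucose)) * 100
= (51.22 / (0.511 * 116.56)) * 100
= 85.9942%

85.9942%


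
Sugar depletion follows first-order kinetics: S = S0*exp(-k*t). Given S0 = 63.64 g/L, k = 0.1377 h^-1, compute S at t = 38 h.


S = S0 * exp(-k * t)
S = 63.64 * exp(-0.1377 * 38)
S = 0.3398 g/L

0.3398 g/L


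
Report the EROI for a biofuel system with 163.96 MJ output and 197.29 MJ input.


EROI = E_out / E_in
= 163.96 / 197.29
= 0.8311

0.8311


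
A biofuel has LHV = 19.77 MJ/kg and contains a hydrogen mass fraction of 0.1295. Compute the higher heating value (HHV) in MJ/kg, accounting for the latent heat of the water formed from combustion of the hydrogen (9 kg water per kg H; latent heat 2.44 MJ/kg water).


HHV = LHV + H_frac * 9 * 2.44
= 19.77 + 0.1295 * 9 * 2.44
= 22.6138 MJ/kg

22.6138 MJ/kg


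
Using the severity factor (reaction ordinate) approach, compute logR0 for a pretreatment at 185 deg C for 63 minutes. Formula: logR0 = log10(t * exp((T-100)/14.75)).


logR0 = log10(t * exp((T - 100) / 14.75))
= log10(63 * exp((185 - 100) / 14.75))
= 4.3021

4.3021


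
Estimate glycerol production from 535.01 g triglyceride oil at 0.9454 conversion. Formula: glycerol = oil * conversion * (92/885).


glycerol = oil * conv * (92/885)
= 535.01 * 0.9454 * 92 / 885
= 52.5802 g

52.5802 g


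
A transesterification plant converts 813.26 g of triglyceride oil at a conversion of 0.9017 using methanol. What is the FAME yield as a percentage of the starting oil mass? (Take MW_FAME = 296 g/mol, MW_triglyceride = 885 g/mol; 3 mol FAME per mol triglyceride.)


m_FAME = oil * conv * (3 * 296 / 885) = oil * conv * (888/885)
= 813.26 * 0.9017 * 888 / 885
= 735.8024 g
Y = m_FAME / oil * 100 = conv * (888/885) * 100
= 0.9017 * 888 / 885 * 100
= 90.48%

90.48%


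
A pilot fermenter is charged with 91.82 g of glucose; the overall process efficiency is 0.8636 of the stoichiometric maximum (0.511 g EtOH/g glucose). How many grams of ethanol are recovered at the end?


Actual ethanol: m = 0.511 * 91.82 * 0.8636
m = 40.5201 g

40.5201 g


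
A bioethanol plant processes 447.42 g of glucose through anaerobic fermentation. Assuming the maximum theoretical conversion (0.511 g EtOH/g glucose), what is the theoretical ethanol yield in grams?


Theoretical ethanol yield: m_EtOH = 0.511 * m_glucose
m_EtOH = 0.511 * 447.42 = 228.6316 g

228.6316 g


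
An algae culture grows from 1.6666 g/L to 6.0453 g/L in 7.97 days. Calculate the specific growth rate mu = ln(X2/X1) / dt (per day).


mu = ln(X2/X1) / dt
= ln(6.0453/1.6666) / 7.97
= 0.1617 per day

0.1617 per day


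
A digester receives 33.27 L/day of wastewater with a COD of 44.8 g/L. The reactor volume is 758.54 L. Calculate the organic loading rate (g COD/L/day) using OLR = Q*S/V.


OLR = Q * S / V
= 33.27 * 44.8 / 758.54
= 1.9650 g/L/day

1.9650 g/L/day


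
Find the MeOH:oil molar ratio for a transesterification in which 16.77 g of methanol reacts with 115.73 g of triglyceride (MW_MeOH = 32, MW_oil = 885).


Molar ratio = n_MeOH / n_oil = (MeOH/32) / (oil/885) = (MeOH * 885) / (32 * oil)
= (16.77 * 885) / (32 * 115.73)
= 4.0076

4.0076


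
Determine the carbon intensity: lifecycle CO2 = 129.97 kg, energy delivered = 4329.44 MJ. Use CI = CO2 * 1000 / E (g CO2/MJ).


CI = CO2 * 1000 / E
= 129.97 * 1000 / 4329.44
= 30.0200 g CO2/MJ

30.0200 g CO2/MJ


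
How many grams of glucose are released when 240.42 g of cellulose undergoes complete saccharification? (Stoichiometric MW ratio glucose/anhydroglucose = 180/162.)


glucose = cellulose * 180/162
= 240.42 * 180/162
= 267.1333 g

267.1333 g


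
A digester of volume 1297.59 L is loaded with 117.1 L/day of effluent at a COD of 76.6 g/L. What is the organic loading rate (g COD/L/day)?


OLR = Q * S / V
= 117.1 * 76.6 / 1297.59
= 6.9127 g/L/day

6.9127 g/L/day


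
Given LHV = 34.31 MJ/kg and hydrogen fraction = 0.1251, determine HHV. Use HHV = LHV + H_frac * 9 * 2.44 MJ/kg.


HHV = LHV + H_frac * 9 * 2.44
= 34.31 + 0.1251 * 9 * 2.44
= 37.0572 MJ/kg

37.0572 MJ/kg


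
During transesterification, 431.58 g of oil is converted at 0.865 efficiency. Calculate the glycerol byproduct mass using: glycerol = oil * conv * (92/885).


glycerol = oil * conv * (92/885)
= 431.58 * 0.865 * 92 / 885
= 38.8081 g

38.8081 g


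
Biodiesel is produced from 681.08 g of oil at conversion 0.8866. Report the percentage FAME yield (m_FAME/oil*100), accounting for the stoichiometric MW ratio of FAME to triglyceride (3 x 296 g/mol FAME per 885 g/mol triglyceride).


m_FAME = oil * conv * (3 * 296 / 885) = oil * conv * (888/885)
= 681.08 * 0.8866 * 888 / 885
= 605.8925 g
Y = m_FAME / oil * 100 = conv * (888/885) * 100
= 0.8866 * 888 / 885 * 100
= 88.96%

88.96%


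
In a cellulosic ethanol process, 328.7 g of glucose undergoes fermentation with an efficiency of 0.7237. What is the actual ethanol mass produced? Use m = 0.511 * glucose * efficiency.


Actual ethanol: m = 0.511 * 328.7 * 0.7237
m = 121.5568 g

121.5568 g


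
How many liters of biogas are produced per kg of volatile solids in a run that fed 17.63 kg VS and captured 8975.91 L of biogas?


Y = V / VS
= 8975.91 / 17.63
= 509.1271 L/kg VS

509.1271 L/kg VS


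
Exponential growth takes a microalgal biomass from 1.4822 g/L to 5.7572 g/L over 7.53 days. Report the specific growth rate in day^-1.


mu = ln(X2/X1) / dt
= ln(5.7572/1.4822) / 7.53
= 0.1802 per day

0.1802 per day


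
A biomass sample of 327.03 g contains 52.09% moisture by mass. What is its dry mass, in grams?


Wd = Ww * (1 - MC/100)
= 327.03 * (1 - 52.09/100)
= 156.6801 g

156.6801 g


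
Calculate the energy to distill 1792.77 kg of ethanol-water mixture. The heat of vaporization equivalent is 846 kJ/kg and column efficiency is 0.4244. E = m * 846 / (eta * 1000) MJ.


E = m * 846 / (eta * 1000)
= 1792.77 * 846 / (0.4244 * 1000)
= 3573.7121 MJ

3573.7121 MJ


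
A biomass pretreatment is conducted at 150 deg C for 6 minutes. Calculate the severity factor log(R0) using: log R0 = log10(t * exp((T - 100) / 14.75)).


logR0 = log10(t * exp((T - 100) / 14.75))
= log10(6 * exp((150 - 100) / 14.75))
= 2.2503

2.2503


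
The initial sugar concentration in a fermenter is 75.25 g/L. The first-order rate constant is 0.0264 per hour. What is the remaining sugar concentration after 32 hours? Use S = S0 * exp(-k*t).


S = S0 * exp(-k * t)
S = 75.25 * exp(-0.0264 * 32)
S = 32.3307 g/L

32.3307 g/L


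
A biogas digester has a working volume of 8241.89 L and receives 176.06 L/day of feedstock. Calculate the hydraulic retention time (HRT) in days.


HRT = V / Q
= 8241.89 / 176.06
= 46.8130 days

46.8130 days


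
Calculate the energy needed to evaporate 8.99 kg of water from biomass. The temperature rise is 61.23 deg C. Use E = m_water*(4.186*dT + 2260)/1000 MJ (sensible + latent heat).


E = m_water * (4.186 * dT + 2260) / 1000
= 8.99 * (4.186 * 61.23 + 2260) / 1000
= 22.6216 MJ

22.6216 MJ


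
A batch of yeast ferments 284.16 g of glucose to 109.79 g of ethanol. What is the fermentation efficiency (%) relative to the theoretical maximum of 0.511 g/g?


Fermentation efficiency = (actual / (0.511 * glucose)) * 100
= (109.79 / (0.511 * 284.16)) * 100
= 75.6099%

75.6099%


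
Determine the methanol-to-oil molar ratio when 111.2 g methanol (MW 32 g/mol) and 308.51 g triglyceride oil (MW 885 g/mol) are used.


Molar ratio = n_MeOH / n_oil = (MeOH/32) / (oil/885) = (MeOH * 885) / (32 * oil)
= (111.2 * 885) / (32 * 308.51)
= 9.9685

9.9685


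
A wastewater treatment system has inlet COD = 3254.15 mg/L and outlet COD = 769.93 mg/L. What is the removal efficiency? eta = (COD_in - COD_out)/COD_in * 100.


eta = (COD_in - COD_out) / COD_in * 100
= (3254.15 - 769.93) / 3254.15 * 100
= 76.3401%

76.3401%


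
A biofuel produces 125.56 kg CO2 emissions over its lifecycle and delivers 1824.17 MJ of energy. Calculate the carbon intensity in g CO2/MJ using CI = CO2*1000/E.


CI = CO2 * 1000 / E
= 125.56 * 1000 / 1824.17
= 68.8313 g CO2/MJ

68.8313 g CO2/MJ


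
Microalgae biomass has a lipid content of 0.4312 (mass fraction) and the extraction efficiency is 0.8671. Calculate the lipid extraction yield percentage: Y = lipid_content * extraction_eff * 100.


Y = lipid_content * extraction_eff * 100
= 0.4312 * 0.8671 * 100
= 37.3894%

37.3894%


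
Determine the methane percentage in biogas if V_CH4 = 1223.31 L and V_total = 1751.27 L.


CH4% = V_CH4 / V_total * 100
= 1223.31 / 1751.27 * 100
= 69.8527%

69.8527%


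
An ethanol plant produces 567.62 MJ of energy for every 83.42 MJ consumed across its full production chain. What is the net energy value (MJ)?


NEV = E_out - E_in
= 567.62 - 83.42
= 484.2000 MJ

484.2000 MJ


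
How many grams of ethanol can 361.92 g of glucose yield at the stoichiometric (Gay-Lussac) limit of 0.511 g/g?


Theoretical ethanol yield: m_EtOH = 0.511 * m_glucose
m_EtOH = 0.511 * 361.92 = 184.9411 g

184.9411 g


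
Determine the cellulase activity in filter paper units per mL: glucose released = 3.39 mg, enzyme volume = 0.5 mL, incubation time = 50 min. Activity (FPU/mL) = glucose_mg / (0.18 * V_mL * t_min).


Activity = glucose_mg / (0.18 mg/umol * V_mL * t_min)
= 3.39 / (0.18 * 0.5 * 50)
= 0.7533 FPU/mL

0.7533 FPU/mL


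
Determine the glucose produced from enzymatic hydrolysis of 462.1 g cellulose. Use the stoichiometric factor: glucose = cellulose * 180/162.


glucose = cellulose * 180/162
= 462.1 * 180/162
= 513.4444 g

513.4444 g


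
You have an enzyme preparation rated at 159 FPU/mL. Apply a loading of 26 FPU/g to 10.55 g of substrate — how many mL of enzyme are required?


V = dosage * m_sub / activity
V = 26 * 10.55 / 159
V = 1.7252 mL

1.7252 mL


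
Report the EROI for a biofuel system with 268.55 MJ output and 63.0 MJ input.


EROI = E_out / E_in
= 268.55 / 63.0
= 4.2627

4.2627


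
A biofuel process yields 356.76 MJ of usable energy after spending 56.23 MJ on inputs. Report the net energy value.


NEV = E_out - E_in
= 356.76 - 56.23
= 300.5300 MJ

300.5300 MJ


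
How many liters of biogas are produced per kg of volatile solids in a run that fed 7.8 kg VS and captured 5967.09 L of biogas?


Y = V / VS
= 5967.09 / 7.8
= 765.0115 L/kg VS

765.0115 L/kg VS


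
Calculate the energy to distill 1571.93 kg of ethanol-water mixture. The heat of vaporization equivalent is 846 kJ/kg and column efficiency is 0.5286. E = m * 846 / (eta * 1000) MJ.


E = m * 846 / (eta * 1000)
= 1571.93 * 846 / (0.5286 * 1000)
= 2515.8017 MJ

2515.8017 MJ


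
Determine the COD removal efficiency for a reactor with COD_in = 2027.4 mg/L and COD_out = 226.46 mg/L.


eta = (COD_in - COD_out) / COD_in * 100
= (2027.4 - 226.46) / 2027.4 * 100
= 88.8300%

88.8300%


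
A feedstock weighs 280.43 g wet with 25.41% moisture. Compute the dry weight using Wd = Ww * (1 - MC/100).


Wd = Ww * (1 - MC/100)
= 280.43 * (1 - 25.41/100)
= 209.1727 g

209.1727 g


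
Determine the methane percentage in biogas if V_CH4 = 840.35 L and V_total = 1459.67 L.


CH4% = V_CH4 / V_total * 100
= 840.35 / 1459.67 * 100
= 57.5712%

57.5712%


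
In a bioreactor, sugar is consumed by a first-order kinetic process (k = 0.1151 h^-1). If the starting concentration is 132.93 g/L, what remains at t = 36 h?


S = S0 * exp(-k * t)
S = 132.93 * exp(-0.1151 * 36)
S = 2.1090 g/L

2.1090 g/L


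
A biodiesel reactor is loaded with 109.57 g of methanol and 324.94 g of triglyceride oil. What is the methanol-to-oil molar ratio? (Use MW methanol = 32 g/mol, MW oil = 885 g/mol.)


Molar ratio = n_MeOH / n_oil = (MeOH/32) / (oil/885) = (MeOH * 885) / (32 * oil)
= (109.57 * 885) / (32 * 324.94)
= 9.3257

9.3257


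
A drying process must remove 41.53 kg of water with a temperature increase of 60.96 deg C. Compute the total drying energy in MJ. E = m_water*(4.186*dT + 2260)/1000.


E = m_water * (4.186 * dT + 2260) / 1000
= 41.53 * (4.186 * 60.96 + 2260) / 1000
= 104.4554 MJ

104.4554 MJ
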